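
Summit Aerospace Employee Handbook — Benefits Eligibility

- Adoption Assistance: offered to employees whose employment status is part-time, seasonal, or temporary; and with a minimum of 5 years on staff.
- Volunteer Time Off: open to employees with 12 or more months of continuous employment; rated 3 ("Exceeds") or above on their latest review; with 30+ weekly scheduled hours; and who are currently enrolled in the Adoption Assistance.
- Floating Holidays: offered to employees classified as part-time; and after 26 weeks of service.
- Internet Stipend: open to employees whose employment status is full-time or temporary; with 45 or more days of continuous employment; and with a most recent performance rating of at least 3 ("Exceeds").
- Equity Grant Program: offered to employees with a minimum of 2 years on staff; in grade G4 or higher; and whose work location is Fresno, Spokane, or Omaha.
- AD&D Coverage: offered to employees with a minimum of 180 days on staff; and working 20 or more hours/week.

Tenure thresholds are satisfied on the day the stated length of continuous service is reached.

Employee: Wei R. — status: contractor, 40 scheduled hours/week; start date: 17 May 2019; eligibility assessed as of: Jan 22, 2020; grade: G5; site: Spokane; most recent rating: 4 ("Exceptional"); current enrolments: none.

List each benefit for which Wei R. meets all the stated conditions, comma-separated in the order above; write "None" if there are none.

Service from 17 May 2019 to Jan 22, 2020: 250 days.
Adoption Assistance — status contractor ✗ (requires part-time, seasonal, or temporary) → not eligible.
Volunteer Time Off — service 250 days < 12 months (≈360 days) ✗ → not eligible.
Floating Holidays — status contractor ✗ (requires part-time) → not eligible.
Internet Stipend — status contractor ✗ (requires full-time or temporary) → not eligible.
Equity Grant Program — service 250 days < 2 years (≈730 days) ✗ → not eligible.
AD&D Coverage — service 250 days ≥ 180 days ✓; 40 hrs/wk ≥ 20 ✓ → eligible.

AD&D Coverage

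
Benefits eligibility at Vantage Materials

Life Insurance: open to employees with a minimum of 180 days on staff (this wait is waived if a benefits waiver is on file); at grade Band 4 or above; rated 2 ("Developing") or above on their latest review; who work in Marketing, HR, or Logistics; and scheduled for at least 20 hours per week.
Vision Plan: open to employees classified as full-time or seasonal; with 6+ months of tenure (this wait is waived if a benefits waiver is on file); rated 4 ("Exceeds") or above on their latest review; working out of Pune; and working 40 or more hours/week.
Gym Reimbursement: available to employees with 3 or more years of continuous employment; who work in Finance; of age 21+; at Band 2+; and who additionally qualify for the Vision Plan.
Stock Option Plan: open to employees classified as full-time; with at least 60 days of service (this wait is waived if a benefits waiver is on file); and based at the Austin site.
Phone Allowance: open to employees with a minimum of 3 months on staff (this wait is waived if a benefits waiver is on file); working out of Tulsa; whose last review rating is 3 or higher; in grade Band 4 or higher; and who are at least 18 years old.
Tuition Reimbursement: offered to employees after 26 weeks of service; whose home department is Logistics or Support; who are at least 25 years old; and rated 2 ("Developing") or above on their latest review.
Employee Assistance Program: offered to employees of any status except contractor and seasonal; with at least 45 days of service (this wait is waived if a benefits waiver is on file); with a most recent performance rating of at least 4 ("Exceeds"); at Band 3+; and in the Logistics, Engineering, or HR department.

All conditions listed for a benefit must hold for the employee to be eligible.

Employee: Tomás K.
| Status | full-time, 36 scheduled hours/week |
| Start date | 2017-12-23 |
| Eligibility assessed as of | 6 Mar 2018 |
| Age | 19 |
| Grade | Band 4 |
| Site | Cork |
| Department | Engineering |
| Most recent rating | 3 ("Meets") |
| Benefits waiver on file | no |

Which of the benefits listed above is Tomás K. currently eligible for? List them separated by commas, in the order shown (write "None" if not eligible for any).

Service from 2017-12-23 to 6 Mar 2018: 73 days.
Life Insurance — no waiver, service 73 days < 180 days ✗ → not eligible.
Vision Plan — status full-time ✓; no waiver, service 73 days < 6 months (≈180 days) ✗ → not eligible.
Gym Reimbursement — service 73 days < 3 years (≈1095 days) ✗ → not eligible.
Stock Option Plan — status full-time ✓; no waiver, service 73 days ≥ 60 days ✓; site Cork ✗ (not Austin) → not eligible.
Phone Allowance — no waiver, service 73 days < 3 months (≈90 days) ✗ → not eligible.
Tuition Reimbursement — service 73 days < 26 weeks (≈182 days) ✗ → not eligible.
Employee Assistance Program — status full-time ✓ (not excluded); no waiver, service 73 days ≥ 45 days ✓; rating 3 < 4 ✗ → not eligible.

None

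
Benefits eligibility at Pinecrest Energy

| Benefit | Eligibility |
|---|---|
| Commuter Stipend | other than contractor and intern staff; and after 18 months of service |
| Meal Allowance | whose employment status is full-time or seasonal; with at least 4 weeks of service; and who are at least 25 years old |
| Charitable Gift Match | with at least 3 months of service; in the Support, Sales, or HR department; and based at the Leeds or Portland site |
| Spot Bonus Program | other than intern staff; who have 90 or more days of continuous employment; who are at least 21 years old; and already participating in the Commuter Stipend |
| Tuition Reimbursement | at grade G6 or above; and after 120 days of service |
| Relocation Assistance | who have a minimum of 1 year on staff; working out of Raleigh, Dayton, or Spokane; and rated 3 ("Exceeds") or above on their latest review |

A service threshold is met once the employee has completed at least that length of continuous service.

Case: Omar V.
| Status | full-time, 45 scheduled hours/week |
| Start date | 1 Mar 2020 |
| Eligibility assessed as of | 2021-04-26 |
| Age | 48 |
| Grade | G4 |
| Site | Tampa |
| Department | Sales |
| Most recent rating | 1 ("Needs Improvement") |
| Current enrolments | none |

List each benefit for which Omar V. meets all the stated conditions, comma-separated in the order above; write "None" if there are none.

Service from 1 Mar 2020 to 2021-04-26: 421 days.
Commuter Stipend — status full-time ✓ (not excluded); service 421 days < 18 months (≈540 days) ✗ → not eligible.
Meal Allowance — status full-time ✓; service 421 days ≥ 4 weeks (≈28 days) ✓; age 48 ≥ 25 ✓ → eligible.
Charitable Gift Match — service 421 days ≥ 3 months (≈90 days) ✓; dept Sales ✓; site Tampa ✗ (not Leeds or Portland) → not eligible.
Spot Bonus Program — status full-time ✓ (not excluded); service 421 days ≥ 90 days ✓; age 48 ≥ 21 ✓; not enrolled in Commuter Stipend ✗ → not eligible.
Tuition Reimbursement — grade G4 < G6 ✗ → not eligible.
Relocation Assistance — service 421 days ≥ 1 year (≈365 days) ✓; site Tampa ✗ (not Raleigh, Dayton, or Spokane) → not eligible.

Meal Allowance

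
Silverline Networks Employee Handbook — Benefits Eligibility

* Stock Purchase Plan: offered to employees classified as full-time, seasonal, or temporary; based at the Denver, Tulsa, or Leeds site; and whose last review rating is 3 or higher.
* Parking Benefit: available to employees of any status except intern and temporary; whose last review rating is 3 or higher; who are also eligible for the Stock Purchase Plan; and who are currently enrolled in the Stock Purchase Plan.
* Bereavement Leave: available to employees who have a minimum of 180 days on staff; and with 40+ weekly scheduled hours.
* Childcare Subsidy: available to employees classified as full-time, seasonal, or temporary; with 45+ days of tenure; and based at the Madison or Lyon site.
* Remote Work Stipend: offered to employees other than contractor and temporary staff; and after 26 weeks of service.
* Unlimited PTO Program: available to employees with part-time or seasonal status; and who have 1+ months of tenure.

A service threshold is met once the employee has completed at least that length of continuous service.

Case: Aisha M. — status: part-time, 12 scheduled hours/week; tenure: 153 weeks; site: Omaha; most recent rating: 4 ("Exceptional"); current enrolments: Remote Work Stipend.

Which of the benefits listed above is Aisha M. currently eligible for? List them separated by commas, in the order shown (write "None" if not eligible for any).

Stock Purchase Plan — status part-time ✗ (requires full-time, seasonal, or temporary) → not eligible.
Parking Benefit — status part-time ✓ (not excluded); rating 4 ≥ 3 ✓; not eligible for Stock Purchase Plan ✗ → not eligible.
Bereavement Leave — service 153 weeks ≥ 180 days ✓; 12 hrs/wk < 40 ✗ → not eligible.
Childcare Subsidy — status part-time ✗ (requires full-time, seasonal, or temporary) → not eligible.
Remote Work Stipend — status part-time ✓ (not excluded); service 153 weeks ≥ 26 weeks ✓ → eligible.
Unlimited PTO Program — status part-time ✓; service 153 weeks ≥ 1 month (≈30 days) ✓ → eligible.

Remote Work Stipend, Unlimited PTO Program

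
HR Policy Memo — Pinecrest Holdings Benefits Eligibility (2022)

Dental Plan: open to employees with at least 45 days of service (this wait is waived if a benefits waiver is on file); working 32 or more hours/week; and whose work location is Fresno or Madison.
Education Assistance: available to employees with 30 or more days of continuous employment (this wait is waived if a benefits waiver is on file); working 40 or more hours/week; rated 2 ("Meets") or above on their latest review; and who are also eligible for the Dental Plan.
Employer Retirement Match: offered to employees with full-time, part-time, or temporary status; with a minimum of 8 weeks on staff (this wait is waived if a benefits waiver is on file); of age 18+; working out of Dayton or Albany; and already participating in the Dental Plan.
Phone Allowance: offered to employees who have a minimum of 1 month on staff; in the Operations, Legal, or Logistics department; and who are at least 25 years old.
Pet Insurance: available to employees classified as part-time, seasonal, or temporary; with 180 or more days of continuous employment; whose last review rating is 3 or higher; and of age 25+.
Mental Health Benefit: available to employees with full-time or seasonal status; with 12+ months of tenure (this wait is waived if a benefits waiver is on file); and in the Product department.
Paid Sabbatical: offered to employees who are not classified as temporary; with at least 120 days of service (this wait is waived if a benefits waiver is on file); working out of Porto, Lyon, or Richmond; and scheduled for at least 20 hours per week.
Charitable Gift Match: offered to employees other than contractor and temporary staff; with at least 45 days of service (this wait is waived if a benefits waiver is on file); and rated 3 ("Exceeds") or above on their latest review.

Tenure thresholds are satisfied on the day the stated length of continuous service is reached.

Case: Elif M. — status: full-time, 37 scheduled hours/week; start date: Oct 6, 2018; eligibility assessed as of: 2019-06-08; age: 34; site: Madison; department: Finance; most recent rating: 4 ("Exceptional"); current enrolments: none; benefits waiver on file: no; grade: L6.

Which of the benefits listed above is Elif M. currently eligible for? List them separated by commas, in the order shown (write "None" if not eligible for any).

Dental Plan, Charitable Gift Match

Service from Oct 6, 2018 to 2019-06-08: 245 days.
Dental Plan — no waiver, service 245 days ≥ 45 days ✓; 37 hrs/wk ≥ 32 ✓; site Madison ✓ → eligible.
Education Assistance — no waiver, service 245 days ≥ 30 days ✓; 37 hrs/wk < 40 ✗ → not eligible.
Employer Retirement Match — status full-time ✓; no waiver, service 245 days ≥ 8 weeks (≈56 days) ✓; age 34 ≥ 18 ✓; site Madison ✗ (not Dayton or Albany) → not eligible.
Phone Allowance — service 245 days ≥ 1 month (≈30 days) ✓; dept Finance ✗ → not eligible.
Pet Insurance — status full-time ✗ (requires part-time, seasonal, or temporary) → not eligible.
Mental Health Benefit — status full-time ✓; no waiver, service 245 days < 12 months (≈360 days) ✗ → not eligible.
Paid Sabbatical — status full-time ✓ (not excluded); no waiver, service 245 days ≥ 120 days ✓; site Madison ✗ (not Porto, Lyon, or Richmond) → not eligible.
Charitable Gift Match — status full-time ✓ (not excluded); no waiver, service 245 days ≥ 45 days ✓; rating 4 ≥ 3 ✓ → eligible.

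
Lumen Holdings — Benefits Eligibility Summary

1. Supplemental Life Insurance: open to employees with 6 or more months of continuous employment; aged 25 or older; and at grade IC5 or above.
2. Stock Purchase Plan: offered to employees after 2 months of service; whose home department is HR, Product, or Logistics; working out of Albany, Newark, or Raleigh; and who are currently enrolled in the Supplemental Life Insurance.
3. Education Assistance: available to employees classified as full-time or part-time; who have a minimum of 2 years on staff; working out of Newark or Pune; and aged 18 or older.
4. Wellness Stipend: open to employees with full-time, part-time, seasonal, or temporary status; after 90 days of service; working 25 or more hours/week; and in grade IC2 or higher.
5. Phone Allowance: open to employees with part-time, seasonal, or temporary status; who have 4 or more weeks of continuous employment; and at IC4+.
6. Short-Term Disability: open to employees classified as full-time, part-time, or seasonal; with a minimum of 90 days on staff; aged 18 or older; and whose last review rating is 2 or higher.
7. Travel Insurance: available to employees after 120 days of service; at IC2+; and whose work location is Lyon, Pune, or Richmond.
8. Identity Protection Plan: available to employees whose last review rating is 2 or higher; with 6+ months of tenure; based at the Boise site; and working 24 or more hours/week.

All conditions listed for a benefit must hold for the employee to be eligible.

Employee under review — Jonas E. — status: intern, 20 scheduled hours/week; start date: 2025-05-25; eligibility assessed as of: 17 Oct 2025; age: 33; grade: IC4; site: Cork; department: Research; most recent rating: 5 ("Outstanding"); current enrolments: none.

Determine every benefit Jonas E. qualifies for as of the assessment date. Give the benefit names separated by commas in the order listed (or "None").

None

Service from 2025-05-25 to 17 Oct 2025: 145 days.
Supplemental Life Insurance — service 145 days < 6 months (≈180 days) ✗ → not eligible.
Stock Purchase Plan — service 145 days ≥ 2 months (≈60 days) ✓; dept Research ✗ → not eligible.
Education Assistance — status intern ✗ (requires full-time or part-time) → not eligible.
Wellness Stipend — status intern ✗ (requires full-time, part-time, seasonal, or temporary) → not eligible.
Phone Allowance — status intern ✗ (requires part-time, seasonal, or temporary) → not eligible.
Short-Term Disability — status intern ✗ (requires full-time, part-time, or seasonal) → not eligible.
Travel Insurance — service 145 days ≥ 120 days ✓; grade IC4 ≥ IC2 ✓; site Cork ✗ (not Lyon, Pune, or Richmond) → not eligible.
Identity Protection Plan — rating 5 ≥ 2 ✓; service 145 days < 6 months (≈180 days) ✗ → not eligible.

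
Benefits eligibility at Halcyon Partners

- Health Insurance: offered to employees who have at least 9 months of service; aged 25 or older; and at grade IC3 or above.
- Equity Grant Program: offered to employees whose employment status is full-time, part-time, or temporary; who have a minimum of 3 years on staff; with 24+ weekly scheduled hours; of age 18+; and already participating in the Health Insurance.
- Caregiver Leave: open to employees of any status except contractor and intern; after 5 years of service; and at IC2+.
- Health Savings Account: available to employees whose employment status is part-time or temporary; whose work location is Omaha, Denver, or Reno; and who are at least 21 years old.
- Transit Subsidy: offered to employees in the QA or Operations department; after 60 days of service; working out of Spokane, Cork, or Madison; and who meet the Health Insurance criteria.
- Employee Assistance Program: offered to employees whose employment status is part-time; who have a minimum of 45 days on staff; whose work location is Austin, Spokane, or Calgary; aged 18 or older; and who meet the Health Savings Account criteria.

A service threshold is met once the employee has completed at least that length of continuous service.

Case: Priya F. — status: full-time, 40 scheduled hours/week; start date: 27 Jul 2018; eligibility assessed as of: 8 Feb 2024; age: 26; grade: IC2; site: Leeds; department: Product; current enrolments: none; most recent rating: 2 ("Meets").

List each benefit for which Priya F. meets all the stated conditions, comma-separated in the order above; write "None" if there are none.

Service from 27 Jul 2018 to 8 Feb 2024: 2022 days.
Health Insurance — service 2022 days ≥ 9 months (≈270 days) ✓; age 26 ≥ 25 ✓; grade IC2 < IC3 ✗ → not eligible.
Equity Grant Program — status full-time ✓; service 2022 days ≥ 3 years (≈1095 days) ✓; 40 hrs/wk ≥ 24 ✓; age 26 ≥ 18 ✓; not enrolled in Health Insurance ✗ → not eligible.
Caregiver Leave — status full-time ✓ (not excluded); service 2022 days ≥ 5 years (≈1825 days) ✓; grade IC2 ≥ IC2 ✓ → eligible.
Health Savings Account — status full-time ✗ (requires part-time or temporary) → not eligible.
Transit Subsidy — dept Product ✗ → not eligible.
Employee Assistance Program — status full-time ✗ (requires part-time) → not eligible.

Caregiver Leave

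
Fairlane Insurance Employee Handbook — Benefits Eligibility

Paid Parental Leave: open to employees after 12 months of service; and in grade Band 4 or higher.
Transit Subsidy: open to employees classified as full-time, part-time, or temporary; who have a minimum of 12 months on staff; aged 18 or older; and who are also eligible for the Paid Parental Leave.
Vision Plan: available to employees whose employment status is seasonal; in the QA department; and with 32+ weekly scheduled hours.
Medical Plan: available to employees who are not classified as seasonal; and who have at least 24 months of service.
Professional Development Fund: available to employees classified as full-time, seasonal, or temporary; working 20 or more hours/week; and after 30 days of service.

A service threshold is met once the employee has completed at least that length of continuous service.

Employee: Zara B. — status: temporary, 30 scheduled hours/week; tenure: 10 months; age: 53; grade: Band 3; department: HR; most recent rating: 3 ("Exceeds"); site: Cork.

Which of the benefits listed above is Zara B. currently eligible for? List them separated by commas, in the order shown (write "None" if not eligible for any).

Professional Development Fund

Paid Parental Leave — service 10 months < 12 months ✗ → not eligible.
Transit Subsidy — status temporary ✓; service 10 months < 12 months ✗ → not eligible.
Vision Plan — status temporary ✗ (requires seasonal) → not eligible.
Medical Plan — status temporary ✓ (not excluded); service 10 months < 24 months ✗ → not eligible.
Professional Development Fund — status temporary ✓; 30 hrs/wk ≥ 20 ✓; service 10 months ≥ 30 days ✓ → eligible.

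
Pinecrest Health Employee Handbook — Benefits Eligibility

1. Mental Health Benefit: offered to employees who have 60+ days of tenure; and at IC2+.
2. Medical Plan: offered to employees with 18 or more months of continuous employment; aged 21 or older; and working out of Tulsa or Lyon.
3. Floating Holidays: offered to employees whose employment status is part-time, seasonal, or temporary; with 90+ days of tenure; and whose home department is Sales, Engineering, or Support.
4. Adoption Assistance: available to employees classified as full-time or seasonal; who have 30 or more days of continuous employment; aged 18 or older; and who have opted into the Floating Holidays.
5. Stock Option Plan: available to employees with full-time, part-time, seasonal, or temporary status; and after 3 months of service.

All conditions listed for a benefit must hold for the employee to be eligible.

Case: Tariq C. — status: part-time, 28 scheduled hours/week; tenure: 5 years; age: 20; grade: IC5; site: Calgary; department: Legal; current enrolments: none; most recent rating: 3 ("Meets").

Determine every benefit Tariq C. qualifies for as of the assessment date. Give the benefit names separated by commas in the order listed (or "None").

Mental Health Benefit — service 5 years ≥ 60 days ✓; grade IC5 ≥ IC2 ✓ → eligible.
Medical Plan — service 5 years ≥ 18 months (≈540 days) ✓; age 20 < 21 ✗ → not eligible.
Floating Holidays — status part-time ✓; service 5 years ≥ 90 days ✓; dept Legal ✗ → not eligible.
Adoption Assistance — status part-time ✗ (requires full-time or seasonal) → not eligible.
Stock Option Plan — status part-time ✓; service 5 years ≥ 3 months (≈90 days) ✓ → eligible.

Mental Health Benefit, Stock Option Plan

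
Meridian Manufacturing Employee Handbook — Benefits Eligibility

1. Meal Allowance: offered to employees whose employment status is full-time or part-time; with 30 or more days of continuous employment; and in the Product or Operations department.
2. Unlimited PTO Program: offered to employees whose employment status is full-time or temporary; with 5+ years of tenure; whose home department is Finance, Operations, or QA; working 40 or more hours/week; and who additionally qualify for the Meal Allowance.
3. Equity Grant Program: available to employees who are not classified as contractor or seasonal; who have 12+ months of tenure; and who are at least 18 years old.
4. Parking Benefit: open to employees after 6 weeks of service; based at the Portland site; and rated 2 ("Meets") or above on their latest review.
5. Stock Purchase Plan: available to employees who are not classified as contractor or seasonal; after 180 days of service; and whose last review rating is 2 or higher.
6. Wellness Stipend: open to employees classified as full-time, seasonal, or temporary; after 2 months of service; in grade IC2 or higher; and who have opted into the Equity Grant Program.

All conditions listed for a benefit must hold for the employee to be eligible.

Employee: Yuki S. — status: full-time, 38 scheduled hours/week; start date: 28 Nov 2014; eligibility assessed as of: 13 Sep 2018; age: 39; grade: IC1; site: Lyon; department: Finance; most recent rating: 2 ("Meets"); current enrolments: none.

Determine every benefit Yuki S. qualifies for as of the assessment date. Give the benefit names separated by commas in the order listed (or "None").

Service from 28 Nov 2014 to 13 Sep 2018: 1385 days.
Meal Allowance — status full-time ✓; service 1385 days ≥ 30 days ✓; dept Finance ✗ → not eligible.
Unlimited PTO Program — status full-time ✓; service 1385 days < 5 years (≈1825 days) ✗ → not eligible.
Equity Grant Program — status full-time ✓ (not excluded); service 1385 days ≥ 12 months (≈360 days) ✓; age 39 ≥ 18 ✓ → eligible.
Parking Benefit — service 1385 days ≥ 6 weeks (≈42 days) ✓; site Lyon ✗ (not Portland) → not eligible.
Stock Purchase Plan — status full-time ✓ (not excluded); service 1385 days ≥ 180 days ✓; rating 2 ≥ 2 ✓ → eligible.
Wellness Stipend — status full-time ✓; service 1385 days ≥ 2 months (≈60 days) ✓; grade IC1 < IC2 ✗ → not eligible.

Equity Grant Program, Stock Purchase Plan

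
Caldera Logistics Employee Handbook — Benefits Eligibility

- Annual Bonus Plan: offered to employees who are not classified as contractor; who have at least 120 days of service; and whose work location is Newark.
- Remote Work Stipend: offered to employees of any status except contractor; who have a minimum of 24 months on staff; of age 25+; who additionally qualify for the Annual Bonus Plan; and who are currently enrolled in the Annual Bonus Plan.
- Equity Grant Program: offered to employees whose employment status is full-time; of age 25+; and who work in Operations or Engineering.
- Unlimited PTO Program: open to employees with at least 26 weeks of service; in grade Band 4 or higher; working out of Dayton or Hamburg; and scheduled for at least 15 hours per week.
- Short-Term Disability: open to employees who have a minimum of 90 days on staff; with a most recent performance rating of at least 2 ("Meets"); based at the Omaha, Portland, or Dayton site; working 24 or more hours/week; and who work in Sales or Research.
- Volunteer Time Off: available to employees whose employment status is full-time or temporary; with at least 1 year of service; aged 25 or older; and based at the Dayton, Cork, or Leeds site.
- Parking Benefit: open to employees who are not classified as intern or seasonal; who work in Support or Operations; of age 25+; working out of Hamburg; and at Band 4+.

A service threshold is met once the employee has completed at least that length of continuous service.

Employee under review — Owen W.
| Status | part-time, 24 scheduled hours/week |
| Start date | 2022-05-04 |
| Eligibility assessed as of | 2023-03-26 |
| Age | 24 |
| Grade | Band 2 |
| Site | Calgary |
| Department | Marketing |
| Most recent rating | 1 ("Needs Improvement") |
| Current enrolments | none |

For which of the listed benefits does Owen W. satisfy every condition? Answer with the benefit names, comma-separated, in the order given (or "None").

Service from 2022-05-04 to 2023-03-26: 326 days.
Annual Bonus Plan — status part-time ✓ (not excluded); service 326 days ≥ 120 days ✓; site Calgary ✗ (not Newark) → not eligible.
Remote Work Stipend — status part-time ✓ (not excluded); service 326 days < 24 months (≈720 days) ✗ → not eligible.
Equity Grant Program — status part-time ✗ (requires full-time) → not eligible.
Unlimited PTO Program — service 326 days ≥ 26 weeks (≈182 days) ✓; grade Band 2 < Band 4 ✗ → not eligible.
Short-Term Disability — service 326 days ≥ 90 days ✓; rating 1 < 2 ✗ → not eligible.
Volunteer Time Off — status part-time ✗ (requires full-time or temporary) → not eligible.
Parking Benefit — status part-time ✓ (not excluded); dept Marketing ✗ → not eligible.

None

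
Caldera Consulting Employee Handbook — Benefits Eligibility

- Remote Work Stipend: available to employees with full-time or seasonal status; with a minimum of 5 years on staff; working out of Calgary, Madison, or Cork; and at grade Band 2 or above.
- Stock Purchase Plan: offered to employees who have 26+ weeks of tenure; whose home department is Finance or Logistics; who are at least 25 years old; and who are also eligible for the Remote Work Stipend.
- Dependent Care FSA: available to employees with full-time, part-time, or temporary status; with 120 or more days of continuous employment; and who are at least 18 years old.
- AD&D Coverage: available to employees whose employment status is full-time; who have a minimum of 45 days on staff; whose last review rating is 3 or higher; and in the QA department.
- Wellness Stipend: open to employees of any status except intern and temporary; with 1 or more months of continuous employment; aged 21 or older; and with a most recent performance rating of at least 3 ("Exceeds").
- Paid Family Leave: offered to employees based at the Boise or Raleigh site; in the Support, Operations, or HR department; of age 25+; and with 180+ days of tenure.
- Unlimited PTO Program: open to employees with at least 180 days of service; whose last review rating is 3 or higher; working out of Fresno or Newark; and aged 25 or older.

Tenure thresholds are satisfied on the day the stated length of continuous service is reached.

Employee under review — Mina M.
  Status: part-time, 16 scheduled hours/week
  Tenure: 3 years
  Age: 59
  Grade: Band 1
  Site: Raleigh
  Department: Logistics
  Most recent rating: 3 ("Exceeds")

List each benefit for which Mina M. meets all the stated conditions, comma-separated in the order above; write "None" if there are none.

Remote Work Stipend — status part-time ✗ (requires full-time or seasonal) → not eligible.
Stock Purchase Plan — service 3 years ≥ 26 weeks (≈182 days) ✓; dept Logistics ✓; age 59 ≥ 25 ✓; not eligible for Remote Work Stipend ✗ → not eligible.
Dependent Care FSA — status part-time ✓; service 3 years ≥ 120 days ✓; age 59 ≥ 18 ✓ → eligible.
AD&D Coverage — status part-time ✗ (requires full-time) → not eligible.
Wellness Stipend — status part-time ✓ (not excluded); service 3 years ≥ 1 month (≈30 days) ✓; age 59 ≥ 21 ✓; rating 3 ≥ 3 ✓ → eligible.
Paid Family Leave — site Raleigh ✓; dept Logistics ✗ → not eligible.
Unlimited PTO Program — service 3 years ≥ 180 days ✓; rating 3 ≥ 3 ✓; site Raleigh ✗ (not Fresno or Newark) → not eligible.

Dependent Care FSA, Wellness Stipend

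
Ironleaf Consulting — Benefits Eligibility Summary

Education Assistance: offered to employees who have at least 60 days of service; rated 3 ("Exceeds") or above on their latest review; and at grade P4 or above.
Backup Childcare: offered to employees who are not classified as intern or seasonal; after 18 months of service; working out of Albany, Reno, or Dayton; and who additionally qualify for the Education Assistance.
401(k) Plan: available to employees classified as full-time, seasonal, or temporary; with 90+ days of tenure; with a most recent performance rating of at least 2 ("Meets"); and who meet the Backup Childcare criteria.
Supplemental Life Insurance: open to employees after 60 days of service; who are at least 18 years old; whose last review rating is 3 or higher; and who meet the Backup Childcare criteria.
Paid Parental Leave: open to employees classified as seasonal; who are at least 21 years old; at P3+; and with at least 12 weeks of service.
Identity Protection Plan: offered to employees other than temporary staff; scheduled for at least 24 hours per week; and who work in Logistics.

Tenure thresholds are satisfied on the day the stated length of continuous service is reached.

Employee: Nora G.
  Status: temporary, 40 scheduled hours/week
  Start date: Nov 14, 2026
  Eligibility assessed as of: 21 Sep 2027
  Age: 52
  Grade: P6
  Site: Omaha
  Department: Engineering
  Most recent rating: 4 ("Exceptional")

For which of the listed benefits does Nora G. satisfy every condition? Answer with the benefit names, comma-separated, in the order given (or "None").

Education Assistance

Service from Nov 14, 2026 to 21 Sep 2027: 311 days.
Education Assistance — service 311 days ≥ 60 days ✓; rating 4 ≥ 3 ✓; grade P6 ≥ P4 ✓ → eligible.
Backup Childcare — status temporary ✓ (not excluded); service 311 days < 18 months (≈540 days) ✗ → not eligible.
401(k) Plan — status temporary ✓; service 311 days ≥ 90 days ✓; rating 4 ≥ 2 ✓; not eligible for Backup Childcare ✗ → not eligible.
Supplemental Life Insurance — service 311 days ≥ 60 days ✓; age 52 ≥ 18 ✓; rating 4 ≥ 3 ✓; not eligible for Backup Childcare ✗ → not eligible.
Paid Parental Leave — status temporary ✗ (requires seasonal) → not eligible.
Identity Protection Plan — status temporary ✗ (excluded) → not eligible.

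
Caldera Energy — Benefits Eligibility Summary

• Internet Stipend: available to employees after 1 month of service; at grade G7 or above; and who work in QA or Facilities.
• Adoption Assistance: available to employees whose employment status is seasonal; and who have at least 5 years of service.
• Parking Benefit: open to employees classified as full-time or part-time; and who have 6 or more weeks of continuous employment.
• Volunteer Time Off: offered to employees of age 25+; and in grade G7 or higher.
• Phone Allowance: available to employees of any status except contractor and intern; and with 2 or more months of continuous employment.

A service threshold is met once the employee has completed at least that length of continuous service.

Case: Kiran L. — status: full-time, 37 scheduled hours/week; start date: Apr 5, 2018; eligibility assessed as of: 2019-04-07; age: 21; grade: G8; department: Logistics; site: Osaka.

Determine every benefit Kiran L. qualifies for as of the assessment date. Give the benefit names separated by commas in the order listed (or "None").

Service from Apr 5, 2018 to 2019-04-07: 367 days.
Internet Stipend — service 367 days ≥ 1 month (≈30 days) ✓; grade G8 ≥ G7 ✓; dept Logistics ✗ → not eligible.
Adoption Assistance — status full-time ✗ (requires seasonal) → not eligible.
Parking Benefit — status full-time ✓; service 367 days ≥ 6 weeks (≈42 days) ✓ → eligible.
Volunteer Time Off — age 21 < 25 ✗ → not eligible.
Phone Allowance — status full-time ✓ (not excluded); service 367 days ≥ 2 months (≈60 days) ✓ → eligible.

Parking Benefit, Phone Allowance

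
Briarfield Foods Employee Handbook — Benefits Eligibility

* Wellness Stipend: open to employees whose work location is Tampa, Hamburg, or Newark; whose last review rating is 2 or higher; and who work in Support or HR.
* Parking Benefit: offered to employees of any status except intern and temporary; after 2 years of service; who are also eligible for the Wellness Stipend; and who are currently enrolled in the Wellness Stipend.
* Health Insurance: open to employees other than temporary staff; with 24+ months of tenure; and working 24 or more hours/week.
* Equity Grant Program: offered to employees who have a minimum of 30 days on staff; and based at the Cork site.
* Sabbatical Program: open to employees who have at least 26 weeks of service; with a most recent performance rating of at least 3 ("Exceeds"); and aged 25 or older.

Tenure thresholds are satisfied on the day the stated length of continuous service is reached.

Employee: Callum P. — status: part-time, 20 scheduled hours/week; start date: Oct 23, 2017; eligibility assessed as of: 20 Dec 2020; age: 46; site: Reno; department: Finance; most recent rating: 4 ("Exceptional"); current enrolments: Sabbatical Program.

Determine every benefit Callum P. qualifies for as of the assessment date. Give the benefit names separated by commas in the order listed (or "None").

Sabbatical Program

Service from Oct 23, 2017 to 20 Dec 2020: 1154 days.
Wellness Stipend — site Reno ✗ (not Tampa, Hamburg, or Newark) → not eligible.
Parking Benefit — status part-time ✓ (not excluded); service 1154 days ≥ 2 years (≈730 days) ✓; not eligible for Wellness Stipend ✗ → not eligible.
Health Insurance — status part-time ✓ (not excluded); service 1154 days ≥ 24 months (≈720 days) ✓; 20 hrs/wk < 24 ✗ → not eligible.
Equity Grant Program — service 1154 days ≥ 30 days ✓; site Reno ✗ (not Cork) → not eligible.
Sabbatical Program — service 1154 days ≥ 26 weeks (≈182 days) ✓; rating 4 ≥ 3 ✓; age 46 ≥ 25 ✓ → eligible.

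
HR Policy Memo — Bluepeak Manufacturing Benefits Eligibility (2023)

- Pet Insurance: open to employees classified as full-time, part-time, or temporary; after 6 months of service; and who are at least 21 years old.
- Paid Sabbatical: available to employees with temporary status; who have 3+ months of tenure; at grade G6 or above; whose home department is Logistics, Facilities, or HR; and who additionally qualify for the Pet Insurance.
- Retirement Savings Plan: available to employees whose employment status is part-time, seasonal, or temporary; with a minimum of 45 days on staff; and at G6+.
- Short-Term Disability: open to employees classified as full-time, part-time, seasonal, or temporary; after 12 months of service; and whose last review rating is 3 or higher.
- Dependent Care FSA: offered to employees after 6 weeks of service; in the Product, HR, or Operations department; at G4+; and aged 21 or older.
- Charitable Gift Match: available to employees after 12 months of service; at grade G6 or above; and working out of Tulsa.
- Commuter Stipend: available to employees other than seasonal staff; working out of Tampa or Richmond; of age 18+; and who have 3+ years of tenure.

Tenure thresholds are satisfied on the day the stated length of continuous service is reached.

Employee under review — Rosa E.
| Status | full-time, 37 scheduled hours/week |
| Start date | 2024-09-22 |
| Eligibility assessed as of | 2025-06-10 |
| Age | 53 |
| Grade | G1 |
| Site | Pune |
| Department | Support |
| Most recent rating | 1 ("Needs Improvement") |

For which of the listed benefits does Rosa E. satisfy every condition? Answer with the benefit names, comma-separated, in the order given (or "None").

Service from 2024-09-22 to 2025-06-10: 261 days.
Pet Insurance — status full-time ✓; service 261 days ≥ 6 months (≈180 days) ✓; age 53 ≥ 21 ✓ → eligible.
Paid Sabbatical — status full-time ✗ (requires temporary) → not eligible.
Retirement Savings Plan — status full-time ✗ (requires part-time, seasonal, or temporary) → not eligible.
Short-Term Disability — status full-time ✓; service 261 days < 12 months (≈360 days) ✗ → not eligible.
Dependent Care FSA — service 261 days ≥ 6 weeks (≈42 days) ✓; dept Support ✗ → not eligible.
Charitable Gift Match — service 261 days < 12 months (≈360 days) ✗ → not eligible.
Commuter Stipend — status full-time ✓ (not excluded); site Pune ✗ (not Tampa or Richmond) → not eligible.

Pet Insurance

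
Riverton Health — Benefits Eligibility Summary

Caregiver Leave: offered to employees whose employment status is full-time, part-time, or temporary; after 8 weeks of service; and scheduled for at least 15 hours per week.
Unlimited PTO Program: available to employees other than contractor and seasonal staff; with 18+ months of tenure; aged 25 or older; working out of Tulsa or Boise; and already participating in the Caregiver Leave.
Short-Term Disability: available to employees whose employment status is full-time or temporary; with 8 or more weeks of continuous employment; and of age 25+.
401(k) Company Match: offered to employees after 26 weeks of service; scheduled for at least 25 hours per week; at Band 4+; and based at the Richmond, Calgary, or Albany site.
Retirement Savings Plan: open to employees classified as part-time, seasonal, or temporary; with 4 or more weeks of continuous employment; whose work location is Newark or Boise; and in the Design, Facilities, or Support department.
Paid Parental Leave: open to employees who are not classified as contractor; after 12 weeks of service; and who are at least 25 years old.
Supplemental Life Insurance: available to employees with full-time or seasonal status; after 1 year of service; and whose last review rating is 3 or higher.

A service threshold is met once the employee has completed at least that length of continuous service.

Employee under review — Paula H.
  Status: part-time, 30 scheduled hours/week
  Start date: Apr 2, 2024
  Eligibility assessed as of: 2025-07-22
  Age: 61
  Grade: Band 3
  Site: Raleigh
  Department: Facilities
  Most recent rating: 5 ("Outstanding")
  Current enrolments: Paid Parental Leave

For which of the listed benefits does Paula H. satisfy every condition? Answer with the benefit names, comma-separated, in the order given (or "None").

Service from Apr 2, 2024 to 2025-07-22: 476 days.
Caregiver Leave — status part-time ✓; service 476 days ≥ 8 weeks (≈56 days) ✓; 30 hrs/wk ≥ 15 ✓ → eligible.
Unlimited PTO Program — status part-time ✓ (not excluded); service 476 days < 18 months (≈540 days) ✗ → not eligible.
Short-Term Disability — status part-time ✗ (requires full-time or temporary) → not eligible.
401(k) Company Match — service 476 days ≥ 26 weeks (≈182 days) ✓; 30 hrs/wk ≥ 25 ✓; grade Band 3 < Band 4 ✗ → not eligible.
Retirement Savings Plan — status part-time ✓; service 476 days ≥ 4 weeks (≈28 days) ✓; site Raleigh ✗ (not Newark or Boise) → not eligible.
Paid Parental Leave — status part-time ✓ (not excluded); service 476 days ≥ 12 weeks (≈84 days) ✓; age 61 ≥ 25 ✓ → eligible.
Supplemental Life Insurance — status part-time ✗ (requires full-time or seasonal) → not eligible.

Caregiver Leave, Paid Parental Leave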